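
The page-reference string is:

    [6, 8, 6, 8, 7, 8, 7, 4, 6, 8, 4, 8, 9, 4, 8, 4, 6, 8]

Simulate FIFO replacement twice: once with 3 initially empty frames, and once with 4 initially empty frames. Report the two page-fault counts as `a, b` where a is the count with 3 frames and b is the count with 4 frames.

10, 7

3 frames: F F . . F . . F F F . . F F . . F F → 10 faults.
4 frames: F F . . F . . F . . . . F . . . F F → 7 faults.
7 < 10: adding a frame reduced faults, as is typical.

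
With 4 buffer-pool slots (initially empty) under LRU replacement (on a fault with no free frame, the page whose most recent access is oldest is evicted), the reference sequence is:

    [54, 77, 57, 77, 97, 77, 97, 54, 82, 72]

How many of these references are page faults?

54: miss, frames [54]
77: miss, frames [54, 77]
57: miss, frames [54, 77, 57]
77: hit
97: miss, frames [54, 57, 77, 97]
77: hit
97: hit
54: hit
82: miss, evict 57, frames [77, 97, 54, 82]
72: miss, evict 77, frames [97, 54, 82, 72]
Page faults: 6.

6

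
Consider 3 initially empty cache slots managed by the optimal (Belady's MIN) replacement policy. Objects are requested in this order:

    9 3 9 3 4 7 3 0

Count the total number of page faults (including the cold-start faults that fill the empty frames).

9 -> fault, frames [9]
3 -> fault, frames [9, 3]
9 -> hit
3 -> hit
4 -> fault, frames [9, 3, 4]
7 -> fault, evict 4, frames [9, 3, 7]
3 -> hit
0 -> fault, evict 7, frames [9, 3, 0]
Page faults: 5.

5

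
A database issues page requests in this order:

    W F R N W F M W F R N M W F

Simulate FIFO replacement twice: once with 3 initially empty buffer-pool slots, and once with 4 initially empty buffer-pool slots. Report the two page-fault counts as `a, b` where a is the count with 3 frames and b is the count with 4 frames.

11, 12

3 frames: F F F F F F F . . F F . F F → 11 faults.
4 frames: F F F F . . F F F F F F F F → 12 faults.
12 > 11: adding a frame increased faults — Belady's anomaly.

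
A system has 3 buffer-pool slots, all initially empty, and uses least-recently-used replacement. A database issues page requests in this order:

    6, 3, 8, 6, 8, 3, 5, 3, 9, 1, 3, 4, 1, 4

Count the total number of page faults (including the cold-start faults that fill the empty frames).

7

6 -> miss, frames (6)
3 -> miss, frames (6 3)
8 -> miss, frames (6 3 8)
6 -> hit
8 -> hit
3 -> hit
5 -> miss, evict 6, frames (8 3 5)
3 -> hit
9 -> miss, evict 8, frames (5 3 9)
1 -> miss, evict 5, frames (3 9 1)
3 -> hit
4 -> miss, evict 9, frames (1 3 4)
1 -> hit
4 -> hit
Page faults: 7.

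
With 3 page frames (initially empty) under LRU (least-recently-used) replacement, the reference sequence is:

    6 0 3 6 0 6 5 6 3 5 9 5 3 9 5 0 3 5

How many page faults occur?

6 → fault, frames {6}
0 → fault, frames {6,0}
3 → fault, frames {6,0,3}
6 → hit
0 → hit
6 → hit
5 → fault, evict 3, frames {0,6,5}
6 → hit
3 → fault, evict 0, frames {5,6,3}
5 → hit
9 → fault, evict 6, frames {3,5,9}
5 → hit
3 → hit
9 → hit
5 → hit
0 → fault, evict 3, frames {9,5,0}
3 → fault, evict 9, frames {5,0,3}
5 → hit
Page faults: 8.

8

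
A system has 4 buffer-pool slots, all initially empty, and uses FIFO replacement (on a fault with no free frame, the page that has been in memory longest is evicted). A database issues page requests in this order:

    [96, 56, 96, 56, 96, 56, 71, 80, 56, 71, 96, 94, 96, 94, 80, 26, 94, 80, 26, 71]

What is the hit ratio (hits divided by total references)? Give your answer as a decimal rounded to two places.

96 → fault, frames {96}
56 → fault, frames {96,56}
96 → hit
56 → hit
96 → hit
56 → hit
71 → fault, frames {96,56,71}
80 → fault, frames {96,56,71,80}
56 → hit
71 → hit
96 → hit
94 → fault, evict 96, frames {56,71,80,94}
96 → fault, evict 56, frames {71,80,94,96}
94 → hit
80 → hit
26 → fault, evict 71, frames {80,94,96,26}
94 → hit
80 → hit
26 → hit
71 → fault, evict 80, frames {94,96,26,71}
Hits: 12 of 20 references → 12/20 = 0.6000.

0.60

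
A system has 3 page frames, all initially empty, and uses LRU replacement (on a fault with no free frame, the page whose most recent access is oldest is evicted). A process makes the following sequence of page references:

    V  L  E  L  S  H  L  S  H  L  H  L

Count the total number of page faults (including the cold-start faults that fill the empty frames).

5

V: miss, frames [V]
L: miss, frames [V, L]
E: miss, frames [V, L, E]
L: hit
S: miss, evict V, frames [E, L, S]
H: miss, evict E, frames [L, S, H]
L: hit
S: hit
H: hit
L: hit
H: hit
L: hit
Page faults: 5.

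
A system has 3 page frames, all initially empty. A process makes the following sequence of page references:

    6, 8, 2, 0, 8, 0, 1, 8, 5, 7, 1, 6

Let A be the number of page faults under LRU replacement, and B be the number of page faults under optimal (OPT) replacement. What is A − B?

2

Under LRU: F F F F . . F . F F F F → 9 faults.
Under OPT: F F F F . . F . F F . . → 7 faults.
A − B = 9 − 7 = 2.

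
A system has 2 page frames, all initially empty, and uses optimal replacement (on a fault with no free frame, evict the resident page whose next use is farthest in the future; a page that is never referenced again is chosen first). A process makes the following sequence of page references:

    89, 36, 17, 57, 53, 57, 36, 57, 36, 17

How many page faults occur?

89 -> miss, frames {89}
36 -> miss, frames {89,36}
17 -> miss, evict 89, frames {36,17}
57 -> miss, evict 17, frames {36,57}
53 -> miss, evict 36, frames {57,53}
57 -> hit
36 -> miss, evict 53, frames {57,36}
57 -> hit
36 -> hit
17 -> miss, evict 36, frames {57,17}
Page faults: 7.

7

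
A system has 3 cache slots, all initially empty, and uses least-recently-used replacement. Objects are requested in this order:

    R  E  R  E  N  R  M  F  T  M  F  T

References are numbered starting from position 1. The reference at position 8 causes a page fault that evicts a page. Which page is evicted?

pos 1: R -> miss, frames (R)
pos 2: E -> miss, frames (R E)
pos 3: R -> hit
pos 4: E -> hit
pos 5: N -> miss, frames (R E N)
pos 6: R -> hit
pos 7: M -> miss, evict E, frames (N R M)
pos 8: F -> miss, evict N, frames (R M F)
At position 8, page N is evicted.

N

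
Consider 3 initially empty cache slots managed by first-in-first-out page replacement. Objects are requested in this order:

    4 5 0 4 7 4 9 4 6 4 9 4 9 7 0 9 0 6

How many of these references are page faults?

11

4 → miss, frames {4}
5 → miss, frames {4,5}
0 → miss, frames {4,5,0}
4 → hit
7 → miss, evict 4, frames {5,0,7}
4 → miss, evict 5, frames {0,7,4}
9 → miss, evict 0, frames {7,4,9}
4 → hit
6 → miss, evict 7, frames {4,9,6}
4 → hit
9 → hit
4 → hit
9 → hit
7 → miss, evict 4, frames {9,6,7}
0 → miss, evict 9, frames {6,7,0}
9 → miss, evict 6, frames {7,0,9}
0 → hit
6 → miss, evict 7, frames {0,9,6}
Page faults: 11.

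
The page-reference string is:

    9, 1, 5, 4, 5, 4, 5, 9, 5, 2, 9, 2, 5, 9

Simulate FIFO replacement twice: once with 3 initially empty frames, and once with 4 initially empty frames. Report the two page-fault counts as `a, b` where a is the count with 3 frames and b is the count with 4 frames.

3 frames: F F F F . . . F . F . . F . → 7 faults.
4 frames: F F F F . . . . . F F . . . → 6 faults.
6 < 7: adding a frame reduced faults, as is typical.

7, 6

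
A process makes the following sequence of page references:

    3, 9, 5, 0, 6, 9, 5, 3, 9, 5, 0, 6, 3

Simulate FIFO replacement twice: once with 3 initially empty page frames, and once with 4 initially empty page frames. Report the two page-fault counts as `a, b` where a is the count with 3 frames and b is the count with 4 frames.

10, 11

3 frames: F F F F F F F F . . F F . → 10 faults.
4 frames: F F F F F . . F F F F F F → 11 faults.
11 > 10: adding a frame increased faults — Belady's anomaly.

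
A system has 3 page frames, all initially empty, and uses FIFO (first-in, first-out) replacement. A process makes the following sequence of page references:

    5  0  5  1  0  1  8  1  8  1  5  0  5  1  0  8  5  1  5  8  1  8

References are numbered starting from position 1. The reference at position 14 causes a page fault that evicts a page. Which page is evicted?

8

pos 1: 5 → miss, frames {5}
pos 2: 0 → miss, frames {5,0}
pos 3: 5 → hit
pos 4: 1 → miss, frames {5,0,1}
pos 5: 0 → hit
pos 6: 1 → hit
pos 7: 8 → miss, evict 5, frames {0,1,8}
pos 8: 1 → hit
pos 9: 8 → hit
pos 10: 1 → hit
pos 11: 5 → miss, evict 0, frames {1,8,5}
pos 12: 0 → miss, evict 1, frames {8,5,0}
pos 13: 5 → hit
pos 14: 1 → miss, evict 8, frames {5,0,1}
At position 14, page 8 is evicted.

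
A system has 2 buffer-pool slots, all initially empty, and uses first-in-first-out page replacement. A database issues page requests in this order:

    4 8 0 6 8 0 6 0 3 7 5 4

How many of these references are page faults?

11

4 -> fault, frames (4)
8 -> fault, frames (4 8)
0 -> fault, evict 4, frames (8 0)
6 -> fault, evict 8, frames (0 6)
8 -> fault, evict 0, frames (6 8)
0 -> fault, evict 6, frames (8 0)
6 -> fault, evict 8, frames (0 6)
0 -> hit
3 -> fault, evict 0, frames (6 3)
7 -> fault, evict 6, frames (3 7)
5 -> fault, evict 3, frames (7 5)
4 -> fault, evict 7, frames (5 4)
Page faults: 11.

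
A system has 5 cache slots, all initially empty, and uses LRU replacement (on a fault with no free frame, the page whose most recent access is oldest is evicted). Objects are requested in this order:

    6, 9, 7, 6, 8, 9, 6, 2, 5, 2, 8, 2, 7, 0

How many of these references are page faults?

6 → fault, frames [6]
9 → fault, frames [6, 9]
7 → fault, frames [6, 9, 7]
6 → hit
8 → fault, frames [9, 7, 6, 8]
9 → hit
6 → hit
2 → fault, frames [7, 8, 9, 6, 2]
5 → fault, evict 7, frames [8, 9, 6, 2, 5]
2 → hit
8 → hit
2 → hit
7 → fault, evict 9, frames [6, 5, 8, 2, 7]
0 → fault, evict 6, frames [5, 8, 2, 7, 0]
Page faults: 8.

8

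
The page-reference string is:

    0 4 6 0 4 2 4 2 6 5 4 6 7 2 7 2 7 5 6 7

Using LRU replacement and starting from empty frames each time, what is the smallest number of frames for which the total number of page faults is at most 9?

4

f=1: 20 faults
f=2: 15 faults
f=3: 11 faults
f=4: 8 faults
f=5: 6 faults
f=6: 6 faults
Smallest f with faults ≤ 9 is 4.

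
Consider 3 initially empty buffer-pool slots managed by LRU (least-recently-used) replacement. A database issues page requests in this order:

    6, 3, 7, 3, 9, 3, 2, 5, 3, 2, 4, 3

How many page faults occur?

6: miss, frames (6)
3: miss, frames (6 3)
7: miss, frames (6 3 7)
3: hit
9: miss, evict 6, frames (7 3 9)
3: hit
2: miss, evict 7, frames (9 3 2)
5: miss, evict 9, frames (3 2 5)
3: hit
2: hit
4: miss, evict 5, frames (3 2 4)
3: hit
Page faults: 7.

7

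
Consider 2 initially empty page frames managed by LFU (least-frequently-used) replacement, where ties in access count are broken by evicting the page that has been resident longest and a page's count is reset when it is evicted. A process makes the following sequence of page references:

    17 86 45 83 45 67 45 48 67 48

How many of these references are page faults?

17: fault, frames (17)
86: fault, frames (17 86)
45: fault, evict 17, frames (86 45)
83: fault, evict 86, frames (45 83)
45: hit
67: fault, evict 83, frames (45 67)
45: hit
48: fault, evict 67, frames (45 48)
67: fault, evict 48, frames (45 67)
48: fault, evict 67, frames (45 48)
Page faults: 8.

8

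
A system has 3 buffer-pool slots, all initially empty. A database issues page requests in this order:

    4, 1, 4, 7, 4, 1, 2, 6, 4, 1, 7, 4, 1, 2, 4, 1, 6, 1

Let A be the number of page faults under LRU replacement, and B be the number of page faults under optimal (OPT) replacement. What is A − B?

Under LRU: F F . F . . F F F F F . . F . . F . → 10 faults.
Under OPT: F F . F . . F F . . F . . F . . F . → 8 faults.
A − B = 10 − 8 = 2.

2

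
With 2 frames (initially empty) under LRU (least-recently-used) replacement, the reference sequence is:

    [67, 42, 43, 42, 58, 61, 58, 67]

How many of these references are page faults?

67 -> miss, frames [67]
42 -> miss, frames [67, 42]
43 -> miss, evict 67, frames [42, 43]
42 -> hit
58 -> miss, evict 43, frames [42, 58]
61 -> miss, evict 42, frames [58, 61]
58 -> hit
67 -> miss, evict 61, frames [58, 67]
Page faults: 6.

6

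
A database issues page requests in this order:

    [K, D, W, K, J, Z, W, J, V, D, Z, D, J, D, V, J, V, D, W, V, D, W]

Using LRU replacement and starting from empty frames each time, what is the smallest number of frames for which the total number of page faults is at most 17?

3

f=1: 22 faults
f=2: 19 faults
f=3: 12 faults
f=4: 9 faults
f=5: 7 faults
f=6: 6 faults
Smallest f with faults ≤ 17 is 3.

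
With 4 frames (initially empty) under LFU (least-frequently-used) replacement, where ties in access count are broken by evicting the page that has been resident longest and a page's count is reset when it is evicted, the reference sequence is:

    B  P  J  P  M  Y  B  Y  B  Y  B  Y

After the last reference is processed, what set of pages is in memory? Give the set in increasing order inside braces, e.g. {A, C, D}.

B -> fault, frames [B]
P -> fault, frames [B, P]
J -> fault, frames [B, P, J]
P -> hit
M -> fault, frames [B, P, J, M]
Y -> fault, evict B, frames [P, J, M, Y]
B -> fault, evict J, frames [P, M, Y, B]
Y -> hit
B -> hit
Y -> hit
B -> hit
Y -> hit

{B, M, P, Y}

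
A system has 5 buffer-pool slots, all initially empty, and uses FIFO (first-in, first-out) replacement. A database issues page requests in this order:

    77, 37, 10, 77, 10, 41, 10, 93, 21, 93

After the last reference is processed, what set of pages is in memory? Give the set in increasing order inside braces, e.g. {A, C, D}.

77 → fault, frames {77}
37 → fault, frames {77,37}
10 → fault, frames {77,37,10}
77 → hit
10 → hit
41 → fault, frames {77,37,10,41}
10 → hit
93 → fault, frames {77,37,10,41,93}
21 → fault, evict 77, frames {37,10,41,93,21}
93 → hit

{10, 21, 37, 41, 93}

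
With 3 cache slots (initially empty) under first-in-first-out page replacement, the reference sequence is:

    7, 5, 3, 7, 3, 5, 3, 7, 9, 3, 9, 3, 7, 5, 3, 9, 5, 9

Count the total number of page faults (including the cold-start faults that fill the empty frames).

8

7 -> fault, frames (7)
5 -> fault, frames (7 5)
3 -> fault, frames (7 5 3)
7 -> hit
3 -> hit
5 -> hit
3 -> hit
7 -> hit
9 -> fault, evict 7, frames (5 3 9)
3 -> hit
9 -> hit
3 -> hit
7 -> fault, evict 5, frames (3 9 7)
5 -> fault, evict 3, frames (9 7 5)
3 -> fault, evict 9, frames (7 5 3)
9 -> fault, evict 7, frames (5 3 9)
5 -> hit
9 -> hit
Page faults: 8.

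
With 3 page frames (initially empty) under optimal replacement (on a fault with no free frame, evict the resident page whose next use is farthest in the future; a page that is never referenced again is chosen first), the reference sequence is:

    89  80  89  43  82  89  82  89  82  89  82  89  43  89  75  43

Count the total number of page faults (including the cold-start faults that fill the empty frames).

89 -> fault, frames {89}
80 -> fault, frames {89,80}
89 -> hit
43 -> fault, frames {89,80,43}
82 -> fault, evict 80, frames {89,43,82}
89 -> hit
82 -> hit
89 -> hit
82 -> hit
89 -> hit
82 -> hit
89 -> hit
43 -> hit
89 -> hit
75 -> fault, evict 82, frames {89,43,75}
43 -> hit
Page faults: 5.

5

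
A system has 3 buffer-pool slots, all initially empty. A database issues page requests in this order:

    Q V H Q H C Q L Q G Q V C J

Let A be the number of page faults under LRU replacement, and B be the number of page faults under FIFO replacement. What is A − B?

-1

Under LRU: F F F . . F . F . F . F F F → 9 faults.
Under FIFO: F F F . . F F F . F . F F F → 10 faults.
A − B = 9 − 10 = -1.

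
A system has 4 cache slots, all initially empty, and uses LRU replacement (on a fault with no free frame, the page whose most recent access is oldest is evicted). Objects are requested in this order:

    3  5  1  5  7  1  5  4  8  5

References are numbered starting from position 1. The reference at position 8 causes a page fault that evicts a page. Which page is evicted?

3

pos 1: 3: fault, frames {3}
pos 2: 5: fault, frames {3,5}
pos 3: 1: fault, frames {3,5,1}
pos 4: 5: hit
pos 5: 7: fault, frames {3,1,5,7}
pos 6: 1: hit
pos 7: 5: hit
pos 8: 4: fault, evict 3, frames {7,1,5,4}
At position 8, page 3 is evicted.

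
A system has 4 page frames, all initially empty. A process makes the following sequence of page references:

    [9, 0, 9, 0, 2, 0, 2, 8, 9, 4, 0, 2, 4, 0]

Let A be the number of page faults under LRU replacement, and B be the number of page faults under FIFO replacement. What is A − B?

2

Under LRU: F F . . F . . F . F F F . . → 7 faults.
Under FIFO: F F . . F . . F . F . . . . → 5 faults.
A − B = 7 − 5 = 2.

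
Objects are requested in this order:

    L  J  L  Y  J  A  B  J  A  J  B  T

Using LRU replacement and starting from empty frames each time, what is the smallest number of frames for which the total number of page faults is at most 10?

f=1: 12 faults
f=2: 10 faults
f=3: 6 faults
f=4: 6 faults
f=5: 6 faults
f=6: 6 faults
Smallest f with faults ≤ 10 is 2.

2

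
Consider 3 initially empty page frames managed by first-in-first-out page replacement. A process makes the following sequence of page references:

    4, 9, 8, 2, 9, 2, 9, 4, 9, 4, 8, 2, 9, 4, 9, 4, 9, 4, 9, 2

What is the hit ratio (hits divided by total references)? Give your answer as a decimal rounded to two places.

4 -> miss, frames [4]
9 -> miss, frames [4, 9]
8 -> miss, frames [4, 9, 8]
2 -> miss, evict 4, frames [9, 8, 2]
9 -> hit
2 -> hit
9 -> hit
4 -> miss, evict 9, frames [8, 2, 4]
9 -> miss, evict 8, frames [2, 4, 9]
4 -> hit
8 -> miss, evict 2, frames [4, 9, 8]
2 -> miss, evict 4, frames [9, 8, 2]
9 -> hit
4 -> miss, evict 9, frames [8, 2, 4]
9 -> miss, evict 8, frames [2, 4, 9]
4 -> hit
9 -> hit
4 -> hit
9 -> hit
2 -> hit
Hits: 10 of 20 references → 10/20 = 0.5000.

0.50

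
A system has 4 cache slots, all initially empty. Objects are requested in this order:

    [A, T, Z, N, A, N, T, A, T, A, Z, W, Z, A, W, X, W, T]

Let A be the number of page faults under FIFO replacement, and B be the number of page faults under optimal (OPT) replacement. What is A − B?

2

Under FIFO: F F F F . . . . . . . F . F . F . F → 8 faults.
Under OPT: F F F F . . . . . . . F . . . F . . → 6 faults.
A − B = 8 − 6 = 2.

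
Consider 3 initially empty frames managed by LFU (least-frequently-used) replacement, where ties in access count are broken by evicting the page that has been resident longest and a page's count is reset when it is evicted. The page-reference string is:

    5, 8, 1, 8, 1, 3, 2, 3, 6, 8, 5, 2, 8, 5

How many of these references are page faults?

10

5 -> fault, frames {5}
8 -> fault, frames {5,8}
1 -> fault, frames {5,8,1}
8 -> hit
1 -> hit
3 -> fault, evict 5, frames {8,1,3}
2 -> fault, evict 3, frames {8,1,2}
3 -> fault, evict 2, frames {8,1,3}
6 -> fault, evict 3, frames {8,1,6}
8 -> hit
5 -> fault, evict 6, frames {8,1,5}
2 -> fault, evict 5, frames {8,1,2}
8 -> hit
5 -> fault, evict 2, frames {8,1,5}
Page faults: 10.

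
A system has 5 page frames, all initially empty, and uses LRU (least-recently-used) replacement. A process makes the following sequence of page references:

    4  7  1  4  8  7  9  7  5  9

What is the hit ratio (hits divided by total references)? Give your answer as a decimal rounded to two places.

4: fault, frames {4}
7: fault, frames {4,7}
1: fault, frames {4,7,1}
4: hit
8: fault, frames {7,1,4,8}
7: hit
9: fault, frames {1,4,8,7,9}
7: hit
5: fault, evict 1, frames {4,8,9,7,5}
9: hit
Hits: 4 of 10 references → 4/10 = 0.4000.

0.40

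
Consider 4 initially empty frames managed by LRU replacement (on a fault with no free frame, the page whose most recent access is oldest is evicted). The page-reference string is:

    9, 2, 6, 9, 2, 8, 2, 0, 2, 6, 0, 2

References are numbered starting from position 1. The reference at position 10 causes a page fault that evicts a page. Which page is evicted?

9

pos 1: 9 → fault, frames (9)
pos 2: 2 → fault, frames (9 2)
pos 3: 6 → fault, frames (9 2 6)
pos 4: 9 → hit
pos 5: 2 → hit
pos 6: 8 → fault, frames (6 9 2 8)
pos 7: 2 → hit
pos 8: 0 → fault, evict 6, frames (9 8 2 0)
pos 9: 2 → hit
pos 10: 6 → fault, evict 9, frames (8 0 2 6)
At position 10, page 9 is evicted.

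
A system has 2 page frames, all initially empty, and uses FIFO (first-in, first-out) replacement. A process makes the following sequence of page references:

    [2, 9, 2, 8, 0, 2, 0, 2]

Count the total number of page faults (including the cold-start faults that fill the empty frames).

5

2 → miss, frames {2}
9 → miss, frames {2,9}
2 → hit
8 → miss, evict 2, frames {9,8}
0 → miss, evict 9, frames {8,0}
2 → miss, evict 8, frames {0,2}
0 → hit
2 → hit
Page faults: 5.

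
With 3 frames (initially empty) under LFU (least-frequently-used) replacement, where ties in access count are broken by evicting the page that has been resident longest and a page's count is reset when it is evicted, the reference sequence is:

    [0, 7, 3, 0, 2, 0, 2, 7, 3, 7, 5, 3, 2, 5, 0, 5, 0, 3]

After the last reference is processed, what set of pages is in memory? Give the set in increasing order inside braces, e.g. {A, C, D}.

{0, 2, 3}

0 → fault, frames (0)
7 → fault, frames (0 7)
3 → fault, frames (0 7 3)
0 → hit
2 → fault, evict 7, frames (0 3 2)
0 → hit
2 → hit
7 → fault, evict 3, frames (0 2 7)
3 → fault, evict 7, frames (0 2 3)
7 → fault, evict 3, frames (0 2 7)
5 → fault, evict 7, frames (0 2 5)
3 → fault, evict 5, frames (0 2 3)
2 → hit
5 → fault, evict 3, frames (0 2 5)
0 → hit
5 → hit
0 → hit
3 → fault, evict 5, frames (0 2 3)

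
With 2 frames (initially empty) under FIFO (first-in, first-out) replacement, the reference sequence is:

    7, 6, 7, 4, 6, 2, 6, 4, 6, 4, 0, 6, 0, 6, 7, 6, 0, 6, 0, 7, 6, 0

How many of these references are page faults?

13

7 -> fault, frames {7}
6 -> fault, frames {7,6}
7 -> hit
4 -> fault, evict 7, frames {6,4}
6 -> hit
2 -> fault, evict 6, frames {4,2}
6 -> fault, evict 4, frames {2,6}
4 -> fault, evict 2, frames {6,4}
6 -> hit
4 -> hit
0 -> fault, evict 6, frames {4,0}
6 -> fault, evict 4, frames {0,6}
0 -> hit
6 -> hit
7 -> fault, evict 0, frames {6,7}
6 -> hit
0 -> fault, evict 6, frames {7,0}
6 -> fault, evict 7, frames {0,6}
0 -> hit
7 -> fault, evict 0, frames {6,7}
6 -> hit
0 -> fault, evict 6, frames {7,0}
Page faults: 13.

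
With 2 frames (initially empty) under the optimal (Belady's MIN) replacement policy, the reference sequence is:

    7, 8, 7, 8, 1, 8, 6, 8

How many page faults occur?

7: miss, frames [7]
8: miss, frames [7, 8]
7: hit
8: hit
1: miss, evict 7, frames [8, 1]
8: hit
6: miss, evict 1, frames [8, 6]
8: hit
Page faults: 4.

4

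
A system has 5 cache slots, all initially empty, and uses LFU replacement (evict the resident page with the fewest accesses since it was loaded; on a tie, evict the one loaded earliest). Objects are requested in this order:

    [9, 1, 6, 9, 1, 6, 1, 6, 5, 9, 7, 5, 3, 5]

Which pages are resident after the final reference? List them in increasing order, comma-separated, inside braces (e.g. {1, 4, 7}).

9: miss, frames [9]
1: miss, frames [9, 1]
6: miss, frames [9, 1, 6]
9: hit
1: hit
6: hit
1: hit
6: hit
5: miss, frames [9, 1, 6, 5]
9: hit
7: miss, frames [9, 1, 6, 5, 7]
5: hit
3: miss, evict 7, frames [9, 1, 6, 5, 3]
5: hit

{1, 3, 5, 6, 9}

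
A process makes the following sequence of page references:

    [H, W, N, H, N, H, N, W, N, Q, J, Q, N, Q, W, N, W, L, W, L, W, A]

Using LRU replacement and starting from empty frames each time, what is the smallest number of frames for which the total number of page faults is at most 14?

f=1: 22 faults
f=2: 12 faults
f=3: 8 faults
f=4: 7 faults
f=5: 7 faults
f=6: 7 faults
f=7: 7 faults
Smallest f with faults ≤ 14 is 2.

2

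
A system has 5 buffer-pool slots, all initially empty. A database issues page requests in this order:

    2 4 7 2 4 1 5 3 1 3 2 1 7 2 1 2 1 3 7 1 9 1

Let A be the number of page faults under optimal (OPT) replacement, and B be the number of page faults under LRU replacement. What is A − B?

Under OPT: F F F . . F F F . . . . . . . . . . . . F . → 7 faults.
Under LRU: F F F . . F F F . . . . F . . . . . . . F . → 8 faults.
A − B = 7 − 8 = -1.

-1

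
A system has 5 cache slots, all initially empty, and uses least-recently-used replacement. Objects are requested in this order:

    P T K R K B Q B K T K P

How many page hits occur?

5

P: miss, frames (P)
T: miss, frames (P T)
K: miss, frames (P T K)
R: miss, frames (P T K R)
K: hit
B: miss, frames (P T R K B)
Q: miss, evict P, frames (T R K B Q)
B: hit
K: hit
T: hit
K: hit
P: miss, evict R, frames (Q B T K P)
Hits: 5.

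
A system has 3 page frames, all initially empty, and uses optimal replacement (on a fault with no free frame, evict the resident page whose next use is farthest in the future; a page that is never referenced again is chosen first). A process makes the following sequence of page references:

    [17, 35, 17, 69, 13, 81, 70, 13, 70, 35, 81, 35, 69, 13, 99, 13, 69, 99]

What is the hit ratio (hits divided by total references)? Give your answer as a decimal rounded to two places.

17 → miss, frames [17]
35 → miss, frames [17, 35]
17 → hit
69 → miss, frames [17, 35, 69]
13 → miss, evict 17, frames [35, 69, 13]
81 → miss, evict 69, frames [35, 13, 81]
70 → miss, evict 81, frames [35, 13, 70]
13 → hit
70 → hit
35 → hit
81 → miss, evict 70, frames [35, 13, 81]
35 → hit
69 → miss, evict 81, frames [35, 13, 69]
13 → hit
99 → miss, evict 35, frames [13, 69, 99]
13 → hit
69 → hit
99 → hit
Hits: 9 of 18 references → 9/18 = 0.5000.

0.50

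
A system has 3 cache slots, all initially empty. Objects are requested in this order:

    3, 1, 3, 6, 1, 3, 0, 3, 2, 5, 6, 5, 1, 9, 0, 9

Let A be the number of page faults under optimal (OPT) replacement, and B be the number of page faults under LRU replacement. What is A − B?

Under OPT: F F . F . . F . F F . . F F . . → 8 faults.
Under LRU: F F . F . . F . F F F . F F F . → 10 faults.
A − B = 8 − 10 = -2.

-2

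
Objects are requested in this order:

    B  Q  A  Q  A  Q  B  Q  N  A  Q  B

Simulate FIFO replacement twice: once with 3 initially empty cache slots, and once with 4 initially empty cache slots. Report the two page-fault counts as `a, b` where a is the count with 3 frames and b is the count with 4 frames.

3 frames: F F F . . . . . F . . F → 5 faults.
4 frames: F F F . . . . . F . . . → 4 faults.
4 < 5: adding a frame reduced faults, as is typical.

5, 4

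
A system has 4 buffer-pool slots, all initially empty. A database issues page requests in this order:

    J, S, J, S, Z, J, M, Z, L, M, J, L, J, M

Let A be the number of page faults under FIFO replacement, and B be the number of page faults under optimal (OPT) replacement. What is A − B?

1

Under FIFO: F F . . F . F . F . F . . . → 6 faults.
Under OPT: F F . . F . F . F . . . . . → 5 faults.
A − B = 6 − 5 = 1.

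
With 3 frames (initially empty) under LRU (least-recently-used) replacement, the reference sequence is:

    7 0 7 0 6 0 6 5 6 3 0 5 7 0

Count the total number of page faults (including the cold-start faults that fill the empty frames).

8

7 -> miss, frames (7)
0 -> miss, frames (7 0)
7 -> hit
0 -> hit
6 -> miss, frames (7 0 6)
0 -> hit
6 -> hit
5 -> miss, evict 7, frames (0 6 5)
6 -> hit
3 -> miss, evict 0, frames (5 6 3)
0 -> miss, evict 5, frames (6 3 0)
5 -> miss, evict 6, frames (3 0 5)
7 -> miss, evict 3, frames (0 5 7)
0 -> hit
Page faults: 8.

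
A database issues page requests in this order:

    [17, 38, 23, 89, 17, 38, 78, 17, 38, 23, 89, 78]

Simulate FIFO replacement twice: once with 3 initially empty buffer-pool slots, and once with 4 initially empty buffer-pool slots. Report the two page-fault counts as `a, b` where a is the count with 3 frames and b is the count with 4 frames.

9, 10

3 frames: F F F F F F F . . F F . → 9 faults.
4 frames: F F F F . . F F F F F F → 10 faults.
10 > 9: adding a frame increased faults — Belady's anomaly.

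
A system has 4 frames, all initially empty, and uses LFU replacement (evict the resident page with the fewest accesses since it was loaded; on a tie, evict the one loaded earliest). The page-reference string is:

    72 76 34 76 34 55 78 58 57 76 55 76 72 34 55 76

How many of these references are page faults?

9

72: fault, frames [72]
76: fault, frames [72, 76]
34: fault, frames [72, 76, 34]
76: hit
34: hit
55: fault, frames [72, 76, 34, 55]
78: fault, evict 72, frames [76, 34, 55, 78]
58: fault, evict 55, frames [76, 34, 78, 58]
57: fault, evict 78, frames [76, 34, 58, 57]
76: hit
55: fault, evict 58, frames [76, 34, 57, 55]
76: hit
72: fault, evict 57, frames [76, 34, 55, 72]
34: hit
55: hit
76: hit
Page faults: 9.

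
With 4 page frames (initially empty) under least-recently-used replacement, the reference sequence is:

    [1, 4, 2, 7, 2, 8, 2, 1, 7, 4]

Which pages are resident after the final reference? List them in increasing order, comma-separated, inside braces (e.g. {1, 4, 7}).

1 → miss, frames {1}
4 → miss, frames {1,4}
2 → miss, frames {1,4,2}
7 → miss, frames {1,4,2,7}
2 → hit
8 → miss, evict 1, frames {4,7,2,8}
2 → hit
1 → miss, evict 4, frames {7,8,2,1}
7 → hit
4 → miss, evict 8, frames {2,1,7,4}

{1, 2, 4, 7}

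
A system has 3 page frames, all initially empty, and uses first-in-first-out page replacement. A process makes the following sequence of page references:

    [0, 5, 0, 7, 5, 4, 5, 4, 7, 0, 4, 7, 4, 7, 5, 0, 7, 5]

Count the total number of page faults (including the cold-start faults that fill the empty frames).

0 -> miss, frames [0]
5 -> miss, frames [0, 5]
0 -> hit
7 -> miss, frames [0, 5, 7]
5 -> hit
4 -> miss, evict 0, frames [5, 7, 4]
5 -> hit
4 -> hit
7 -> hit
0 -> miss, evict 5, frames [7, 4, 0]
4 -> hit
7 -> hit
4 -> hit
7 -> hit
5 -> miss, evict 7, frames [4, 0, 5]
0 -> hit
7 -> miss, evict 4, frames [0, 5, 7]
5 -> hit
Page faults: 7.

7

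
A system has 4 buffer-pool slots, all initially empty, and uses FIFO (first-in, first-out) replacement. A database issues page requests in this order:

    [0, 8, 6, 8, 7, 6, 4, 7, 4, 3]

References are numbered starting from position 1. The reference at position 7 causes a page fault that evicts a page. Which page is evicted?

0

pos 1: 0 → miss, frames (0)
pos 2: 8 → miss, frames (0 8)
pos 3: 6 → miss, frames (0 8 6)
pos 4: 8 → hit
pos 5: 7 → miss, frames (0 8 6 7)
pos 6: 6 → hit
pos 7: 4 → miss, evict 0, frames (8 6 7 4)
At position 7, page 0 is evicted.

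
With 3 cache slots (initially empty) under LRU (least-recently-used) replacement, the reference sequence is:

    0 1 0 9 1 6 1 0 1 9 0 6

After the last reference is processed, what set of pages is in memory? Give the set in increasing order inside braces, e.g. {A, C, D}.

{0, 6, 9}

0: miss, frames [0]
1: miss, frames [0, 1]
0: hit
9: miss, frames [1, 0, 9]
1: hit
6: miss, evict 0, frames [9, 1, 6]
1: hit
0: miss, evict 9, frames [6, 1, 0]
1: hit
9: miss, evict 6, frames [0, 1, 9]
0: hit
6: miss, evict 1, frames [9, 0, 6]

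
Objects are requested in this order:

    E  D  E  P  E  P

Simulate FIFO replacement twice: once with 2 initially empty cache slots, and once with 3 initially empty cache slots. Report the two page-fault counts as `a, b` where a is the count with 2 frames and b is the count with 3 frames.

2 frames: F F . F F . → 4 faults.
3 frames: F F . F . . → 3 faults.
3 < 4: adding a frame reduced faults, as is typical.

4, 3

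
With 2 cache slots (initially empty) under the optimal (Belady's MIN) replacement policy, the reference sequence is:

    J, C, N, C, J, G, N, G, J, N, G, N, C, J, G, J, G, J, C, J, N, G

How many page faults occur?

J: fault, frames [J]
C: fault, frames [J, C]
N: fault, evict J, frames [C, N]
C: hit
J: fault, evict C, frames [N, J]
G: fault, evict J, frames [N, G]
N: hit
G: hit
J: fault, evict G, frames [N, J]
N: hit
G: fault, evict J, frames [N, G]
N: hit
C: fault, evict N, frames [G, C]
J: fault, evict C, frames [G, J]
G: hit
J: hit
G: hit
J: hit
C: fault, evict G, frames [J, C]
J: hit
N: fault, evict C, frames [J, N]
G: fault, evict N, frames [J, G]
Page faults: 12.

12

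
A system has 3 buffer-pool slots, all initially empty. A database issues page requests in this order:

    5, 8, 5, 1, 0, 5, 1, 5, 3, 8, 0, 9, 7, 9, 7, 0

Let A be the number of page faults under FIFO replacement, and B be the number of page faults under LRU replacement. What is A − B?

Under FIFO: F F . F F F . . F F F F F . . . → 10 faults.
Under LRU: F F . F F . . . F F F F F . . . → 9 faults.
A − B = 10 − 9 = 1.

1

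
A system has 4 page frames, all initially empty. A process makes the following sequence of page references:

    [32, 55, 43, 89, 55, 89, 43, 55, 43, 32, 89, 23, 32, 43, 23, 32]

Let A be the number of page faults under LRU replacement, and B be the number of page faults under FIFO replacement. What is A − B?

-1

Under LRU: F F F F . . . . . . . F . . . . → 5 faults.
Under FIFO: F F F F . . . . . . . F F . . . → 6 faults.
A − B = 5 − 6 = -1.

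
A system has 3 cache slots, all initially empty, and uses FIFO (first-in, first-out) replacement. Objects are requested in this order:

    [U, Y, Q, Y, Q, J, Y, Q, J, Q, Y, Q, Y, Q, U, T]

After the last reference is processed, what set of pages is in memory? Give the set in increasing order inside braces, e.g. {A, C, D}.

U -> miss, frames [U]
Y -> miss, frames [U, Y]
Q -> miss, frames [U, Y, Q]
Y -> hit
Q -> hit
J -> miss, evict U, frames [Y, Q, J]
Y -> hit
Q -> hit
J -> hit
Q -> hit
Y -> hit
Q -> hit
Y -> hit
Q -> hit
U -> miss, evict Y, frames [Q, J, U]
T -> miss, evict Q, frames [J, U, T]

{J, T, U}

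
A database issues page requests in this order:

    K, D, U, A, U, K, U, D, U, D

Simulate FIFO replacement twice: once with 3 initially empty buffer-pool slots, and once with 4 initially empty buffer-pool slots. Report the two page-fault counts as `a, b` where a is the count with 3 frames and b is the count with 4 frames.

3 frames: F F F F . F . F F . → 7 faults.
4 frames: F F F F . . . . . . → 4 faults.
4 < 7: adding a frame reduced faults, as is typical.

7, 4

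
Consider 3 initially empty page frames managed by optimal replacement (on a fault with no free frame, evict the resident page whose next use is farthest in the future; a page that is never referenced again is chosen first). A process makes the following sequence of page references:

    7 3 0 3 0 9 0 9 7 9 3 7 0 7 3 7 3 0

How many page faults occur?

7: miss, frames [7]
3: miss, frames [7, 3]
0: miss, frames [7, 3, 0]
3: hit
0: hit
9: miss, evict 3, frames [7, 0, 9]
0: hit
9: hit
7: hit
9: hit
3: miss, evict 9, frames [7, 0, 3]
7: hit
0: hit
7: hit
3: hit
7: hit
3: hit
0: hit
Page faults: 5.

5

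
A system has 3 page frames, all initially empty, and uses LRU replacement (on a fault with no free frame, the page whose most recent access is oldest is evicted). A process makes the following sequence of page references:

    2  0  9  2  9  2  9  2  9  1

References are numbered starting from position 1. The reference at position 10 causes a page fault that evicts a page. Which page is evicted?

0

pos 1: 2 -> fault, frames (2)
pos 2: 0 -> fault, frames (2 0)
pos 3: 9 -> fault, frames (2 0 9)
pos 4: 2 -> hit
pos 5: 9 -> hit
pos 6: 2 -> hit
pos 7: 9 -> hit
pos 8: 2 -> hit
pos 9: 9 -> hit
pos 10: 1 -> fault, evict 0, frames (2 9 1)
At position 10, page 0 is evicted.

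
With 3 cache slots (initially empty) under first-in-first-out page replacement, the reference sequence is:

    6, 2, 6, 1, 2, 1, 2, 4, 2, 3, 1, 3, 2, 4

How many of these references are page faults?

6: miss, frames (6)
2: miss, frames (6 2)
6: hit
1: miss, frames (6 2 1)
2: hit
1: hit
2: hit
4: miss, evict 6, frames (2 1 4)
2: hit
3: miss, evict 2, frames (1 4 3)
1: hit
3: hit
2: miss, evict 1, frames (4 3 2)
4: hit
Page faults: 6.

6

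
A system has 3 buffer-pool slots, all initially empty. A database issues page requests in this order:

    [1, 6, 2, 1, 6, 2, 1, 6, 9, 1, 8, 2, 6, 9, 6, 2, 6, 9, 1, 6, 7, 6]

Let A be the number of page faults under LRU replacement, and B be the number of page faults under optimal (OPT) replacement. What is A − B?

2

Under LRU: F F F . . . . . F . F F F F . . . . F . F . → 10 faults.
Under OPT: F F F . . . . . F . F . F . . . . . F . F . → 8 faults.
A − B = 10 − 8 = 2.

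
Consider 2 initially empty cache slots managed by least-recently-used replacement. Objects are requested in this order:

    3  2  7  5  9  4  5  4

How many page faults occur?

7

3 -> miss, frames (3)
2 -> miss, frames (3 2)
7 -> miss, evict 3, frames (2 7)
5 -> miss, evict 2, frames (7 5)
9 -> miss, evict 7, frames (5 9)
4 -> miss, evict 5, frames (9 4)
5 -> miss, evict 9, frames (4 5)
4 -> hit
Page faults: 7.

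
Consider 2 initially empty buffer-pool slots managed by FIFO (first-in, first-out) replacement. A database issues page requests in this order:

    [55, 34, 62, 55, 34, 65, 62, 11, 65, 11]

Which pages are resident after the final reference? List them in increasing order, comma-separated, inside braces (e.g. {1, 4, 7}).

{11, 65}

55 → miss, frames [55]
34 → miss, frames [55, 34]
62 → miss, evict 55, frames [34, 62]
55 → miss, evict 34, frames [62, 55]
34 → miss, evict 62, frames [55, 34]
65 → miss, evict 55, frames [34, 65]
62 → miss, evict 34, frames [65, 62]
11 → miss, evict 65, frames [62, 11]
65 → miss, evict 62, frames [11, 65]
11 → hit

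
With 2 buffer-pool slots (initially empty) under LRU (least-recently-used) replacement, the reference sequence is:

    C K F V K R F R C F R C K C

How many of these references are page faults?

12

C → miss, frames [C]
K → miss, frames [C, K]
F → miss, evict C, frames [K, F]
V → miss, evict K, frames [F, V]
K → miss, evict F, frames [V, K]
R → miss, evict V, frames [K, R]
F → miss, evict K, frames [R, F]
R → hit
C → miss, evict F, frames [R, C]
F → miss, evict R, frames [C, F]
R → miss, evict C, frames [F, R]
C → miss, evict F, frames [R, C]
K → miss, evict R, frames [C, K]
C → hit
Page faults: 12.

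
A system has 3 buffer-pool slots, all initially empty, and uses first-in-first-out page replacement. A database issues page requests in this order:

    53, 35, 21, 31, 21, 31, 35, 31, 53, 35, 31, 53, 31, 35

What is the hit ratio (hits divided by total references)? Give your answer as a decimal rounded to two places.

0.57

53 → fault, frames {53}
35 → fault, frames {53,35}
21 → fault, frames {53,35,21}
31 → fault, evict 53, frames {35,21,31}
21 → hit
31 → hit
35 → hit
31 → hit
53 → fault, evict 35, frames {21,31,53}
35 → fault, evict 21, frames {31,53,35}
31 → hit
53 → hit
31 → hit
35 → hit
Hits: 8 of 14 references → 8/14 = 0.5714.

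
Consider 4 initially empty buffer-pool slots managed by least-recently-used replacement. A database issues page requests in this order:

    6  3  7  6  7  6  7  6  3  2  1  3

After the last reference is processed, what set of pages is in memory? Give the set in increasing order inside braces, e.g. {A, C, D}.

{1, 2, 3, 6}

6 -> miss, frames [6]
3 -> miss, frames [6, 3]
7 -> miss, frames [6, 3, 7]
6 -> hit
7 -> hit
6 -> hit
7 -> hit
6 -> hit
3 -> hit
2 -> miss, frames [7, 6, 3, 2]
1 -> miss, evict 7, frames [6, 3, 2, 1]
3 -> hit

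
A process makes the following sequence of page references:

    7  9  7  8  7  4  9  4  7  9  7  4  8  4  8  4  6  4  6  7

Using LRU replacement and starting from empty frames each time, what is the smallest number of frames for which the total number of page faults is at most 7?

4

f=1: 20 faults
f=2: 11 faults
f=3: 8 faults
f=4: 5 faults
f=5: 5 faults
Smallest f with faults ≤ 7 is 4.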